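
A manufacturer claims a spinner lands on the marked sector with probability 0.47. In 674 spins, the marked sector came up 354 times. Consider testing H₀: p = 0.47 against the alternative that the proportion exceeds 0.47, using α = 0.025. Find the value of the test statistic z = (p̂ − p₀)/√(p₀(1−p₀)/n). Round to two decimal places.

p̂ = 354/674 ≈ 0.52522.
SE = √(p₀(1−p₀)/n) = √(0.2491/674) = 0.01922.
z = (0.52522 − 0.47)/0.01922 = 0.05522/0.01922 = 2.87.
p-value = P(Z > 2.872) ≈ 0.0020; since p < α = 0.025, reject H₀.

z = 2.87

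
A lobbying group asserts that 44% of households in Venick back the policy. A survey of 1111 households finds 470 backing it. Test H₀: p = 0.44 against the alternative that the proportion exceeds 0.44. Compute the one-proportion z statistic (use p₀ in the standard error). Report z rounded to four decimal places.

p̂ = 470/1111 = 0.423042.
SE = √(p₀(1−p₀)/n) = √(0.2464/1111) = 0.014892.
z = (0.423042 − 0.44)/0.014892 = -0.016958/0.014892 = -1.1387.

z = -1.1387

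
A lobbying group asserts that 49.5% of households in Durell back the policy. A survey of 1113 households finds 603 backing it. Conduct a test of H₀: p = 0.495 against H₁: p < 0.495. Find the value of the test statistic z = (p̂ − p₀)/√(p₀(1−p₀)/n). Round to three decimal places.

p̂ = 603/1113 = 0.54178.
Under H₀, SE = √(0.495·0.505/1113) = √(0.000224596) = 0.01499.
z = (0.54178 − 0.495)/0.01499 = 0.04678/0.01499 = 3.121.

z = 3.121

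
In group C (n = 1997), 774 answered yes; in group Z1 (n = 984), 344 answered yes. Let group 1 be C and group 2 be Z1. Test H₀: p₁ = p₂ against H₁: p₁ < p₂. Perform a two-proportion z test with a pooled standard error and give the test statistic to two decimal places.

p̂₁ = 774/1997 = 0.3876, p̂₂ = 344/984 = 0.3496.
Pooled p̂ = (774+344)/(1997+984) = 1118/2981 = 0.3750.
SE = √(0.234385 × 0.00151701) = 0.0189.
z = (0.3876 − 0.3496)/0.0189 = 0.0380/0.0189 = 2.01.
p-value = P(Z < 2.015) ≈ 0.9780.

z = 2.01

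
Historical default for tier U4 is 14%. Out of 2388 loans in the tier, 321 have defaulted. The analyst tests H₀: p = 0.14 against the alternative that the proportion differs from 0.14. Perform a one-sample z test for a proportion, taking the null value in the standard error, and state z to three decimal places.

p̂ = 321/2388 ≈ 0.13442.
Standard error under H₀: √(0.14×0.86/2388) = 0.00710.
z = (0.13442 − 0.14)/0.00710 = -0.00558/0.00710 = -0.786.
Two-sided p-value ≈ 2·Φ(−0.786) = 0.4321.

z = -0.786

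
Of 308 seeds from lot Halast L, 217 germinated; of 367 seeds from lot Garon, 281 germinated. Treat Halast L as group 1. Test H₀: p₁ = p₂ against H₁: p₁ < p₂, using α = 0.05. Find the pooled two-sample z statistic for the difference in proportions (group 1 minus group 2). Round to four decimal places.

z = -1.7983

p̂₁ = 217/308 = 0.704545, p̂₂ = 281/367 = 0.765668.
Pooled p̂ = (217+281)/(308+367) = 498/675 = 0.737778.
SE = √(p̂(1−p̂)(1/n₁+1/n₂)) = √(0.737778·0.262222·0.00597155) = √(0.00115527) = 0.033989.
z = (0.704545 − 0.765668)/0.033989 = -0.061123/0.033989 = -1.7983.
p-value = P(Z < -1.798) ≈ 0.0361, so at α = 0.05 we reject H₀.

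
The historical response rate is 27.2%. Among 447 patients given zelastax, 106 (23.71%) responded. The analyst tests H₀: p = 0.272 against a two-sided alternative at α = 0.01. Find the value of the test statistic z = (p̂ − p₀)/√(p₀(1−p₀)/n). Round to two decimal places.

p̂ = 106/447 ≈ 0.2371.
SE = √(p₀(1−p₀)/n) = √(0.19802/447) = 0.0210.
z = (0.2371 − 0.272)/0.0210 = -0.0349/0.0210 = -1.66.
p-value = 2·P(Z > 1.656) ≈ 0.0976, so at α = 0.01 we fail to reject H₀.

z = -1.66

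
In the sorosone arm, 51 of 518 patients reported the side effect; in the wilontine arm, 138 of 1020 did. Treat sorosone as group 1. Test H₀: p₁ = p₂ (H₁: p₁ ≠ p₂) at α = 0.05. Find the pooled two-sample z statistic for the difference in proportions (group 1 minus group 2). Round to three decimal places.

z = -2.080

p̂₁ = 51/518 = 0.09846, p̂₂ = 138/1020 = 0.13529.
Pooled p̂ = (51+138)/(518+1020) = 189/1538 = 0.12289.
SE = √(0.107786 × 0.00291089) = 0.01771.
z = (0.09846 − 0.13529)/0.01771 = -0.03683/0.01771 = -2.080.
p-value = 2·P(Z > 2.080) ≈ 0.0375; since p < α = 0.05, reject H₀.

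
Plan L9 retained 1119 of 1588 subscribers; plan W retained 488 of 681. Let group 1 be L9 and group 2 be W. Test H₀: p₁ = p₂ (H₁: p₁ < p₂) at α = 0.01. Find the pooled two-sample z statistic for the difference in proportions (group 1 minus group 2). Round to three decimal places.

z = -0.573

p̂₁ = 1119/1588 ≈ 0.70466, p̂₂ = 488/681 ≈ 0.71659.
Pooled p̂ = (1119+488)/(1588+681) = 1607/2269 = 0.70824.
SE = √(0.206635 × 0.00209815) = 0.02082.
z = (0.70466 − 0.71659)/0.02082 = -0.01193/0.02082 = -0.573.
p-value = P(Z < -0.573) ≈ 0.2833; since p > α = 0.01, fail to reject H₀.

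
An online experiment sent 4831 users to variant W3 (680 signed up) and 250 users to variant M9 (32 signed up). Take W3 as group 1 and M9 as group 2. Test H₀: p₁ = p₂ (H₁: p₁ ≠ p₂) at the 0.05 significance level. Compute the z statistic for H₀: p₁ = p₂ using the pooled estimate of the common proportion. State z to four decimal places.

z = 0.5666

p̂₁ = 680/4831 ≈ 0.140758, p̂₂ = 32/250 ≈ 0.128000.
Pooled p̂ = (680+32)/(4831+250) = 712/5081 = 0.140130.
SE = √(0.120494 × 0.004207) = 0.022515.
z = (0.140758 − 0.128000)/0.022515 = 0.012758/0.022515 = 0.5666.
p-value = 2·P(Z > 0.567) ≈ 0.5710. With α = 0.05, fail to reject H₀.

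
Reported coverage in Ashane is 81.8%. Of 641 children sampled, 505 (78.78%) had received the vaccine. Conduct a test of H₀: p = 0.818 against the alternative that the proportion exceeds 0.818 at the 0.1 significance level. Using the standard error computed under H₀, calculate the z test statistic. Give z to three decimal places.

p̂ = 505/641 ≈ 0.78783.
Standard error under H₀: √(0.818×0.182/641) = 0.01524.
z = (0.78783 − 0.818)/0.01524 = -0.03017/0.01524 = -1.980.
p-value = P(Z > -1.980) ≈ 0.9761. With α = 0.1, fail to reject H₀.

z = -1.980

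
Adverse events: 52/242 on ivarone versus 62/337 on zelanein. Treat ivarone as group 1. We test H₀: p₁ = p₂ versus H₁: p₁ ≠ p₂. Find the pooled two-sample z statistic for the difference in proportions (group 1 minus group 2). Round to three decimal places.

z = 0.922

p̂₁ = 52/242 = 0.21488, p̂₂ = 62/337 = 0.18398.
Pooled p̂ = (52+62)/(242+337) = 114/579 = 0.19689.
SE = √(p̂(1−p̂)(1/n₁+1/n₂)) = √(0.19689·0.80311·0.00709959) = √(0.00112262) = 0.03351.
z = (0.21488 − 0.18398)/0.03351 = 0.03090/0.03351 = 0.922.
Two-sided p-value ≈ 2·Φ(−0.922) = 0.3564.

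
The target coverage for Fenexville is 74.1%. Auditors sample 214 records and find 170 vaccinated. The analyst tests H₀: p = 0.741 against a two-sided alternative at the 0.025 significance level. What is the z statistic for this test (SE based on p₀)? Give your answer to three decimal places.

p̂ = 170/214 ≈ 0.79439.
SE = √(p₀(1−p₀)/n) = √(0.19192/214) = 0.02995.
z = (0.79439 − 0.741)/0.02995 = 0.05339/0.02995 = 1.783.
Two-sided p-value ≈ 2·Φ(−1.783) = 0.0746. With α = 0.025, fail to reject H₀.

z = 1.783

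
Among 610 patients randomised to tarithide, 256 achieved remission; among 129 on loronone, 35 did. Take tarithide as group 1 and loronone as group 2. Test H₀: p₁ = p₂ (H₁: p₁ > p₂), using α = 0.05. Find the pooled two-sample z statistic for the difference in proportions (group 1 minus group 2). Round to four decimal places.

p̂₁ = 256/610 ≈ 0.419672, p̂₂ = 35/129 ≈ 0.271318.
Pooled p̂ = (256+35)/(610+129) = 291/739 = 0.393775.
SE = √(p̂(1−p̂)(1/n₁+1/n₂)) = √(0.393775·0.606225·0.00939128) = √(0.00224185) = 0.047348.
z = (0.419672 − 0.271318)/0.047348 = 0.148354/0.047348 = 3.1333.
p-value = P(Z > 3.133) ≈ 0.0009, so at α = 0.05 we reject H₀.

z = 3.1333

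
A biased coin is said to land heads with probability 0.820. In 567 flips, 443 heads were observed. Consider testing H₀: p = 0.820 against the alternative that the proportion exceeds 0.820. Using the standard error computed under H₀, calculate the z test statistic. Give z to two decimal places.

z = -2.40

p̂ = 443/567 = 0.7813.
Under H₀, SE = √(0.82·0.18/567) = √(0.000260317) = 0.0161.
z = (0.7813 − 0.82)/0.0161 = -0.0387/0.0161 = -2.40.
p-value = P(Z > -2.398) ≈ 0.9918.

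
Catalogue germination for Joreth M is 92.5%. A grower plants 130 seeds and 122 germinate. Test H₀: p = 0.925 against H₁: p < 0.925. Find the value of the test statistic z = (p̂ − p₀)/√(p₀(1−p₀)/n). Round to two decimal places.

z = 0.58

p̂ = 122/130 = 0.9385.
Under H₀, SE = √(0.925·0.075/130) = √(0.000533654) = 0.0231.
z = (0.9385 − 0.925)/0.0231 = 0.0135/0.0231 = 0.58.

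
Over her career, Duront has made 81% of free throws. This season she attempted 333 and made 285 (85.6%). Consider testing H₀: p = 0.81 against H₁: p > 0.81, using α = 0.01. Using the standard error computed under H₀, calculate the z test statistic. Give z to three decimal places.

p̂ = 285/333 = 0.85586.
Under H₀, SE = √(0.81·0.19/333) = √(0.000462162) = 0.02150.
z = (0.85586 − 0.81)/0.02150 = 0.04586/0.02150 = 2.133.
p-value = P(Z > 2.133) ≈ 0.0165, so at α = 0.01 we fail to reject H₀.

z = 2.133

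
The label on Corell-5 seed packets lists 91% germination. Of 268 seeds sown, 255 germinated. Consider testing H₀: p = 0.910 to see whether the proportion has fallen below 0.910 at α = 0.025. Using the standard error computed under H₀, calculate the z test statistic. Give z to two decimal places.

z = 2.37

p̂ = 255/268 = 0.9515.
Under H₀, SE = √(0.91·0.09/268) = √(0.000305597) = 0.0175.
z = (0.9515 − 0.91)/0.0175 = 0.0415/0.0175 = 2.37.
p-value = P(Z < 2.374) ≈ 0.9912. With α = 0.025, fail to reject H₀.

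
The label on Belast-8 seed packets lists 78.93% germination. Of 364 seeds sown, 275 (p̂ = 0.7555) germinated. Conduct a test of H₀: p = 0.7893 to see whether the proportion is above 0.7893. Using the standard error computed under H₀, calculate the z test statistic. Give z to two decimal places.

p̂ = 275/364 ≈ 0.7555.
Standard error under H₀: √(0.7893×0.2107/364) = 0.0214.
z = (0.7555 − 0.7893)/0.0214 = -0.0338/0.0214 = -1.58.

z = -1.58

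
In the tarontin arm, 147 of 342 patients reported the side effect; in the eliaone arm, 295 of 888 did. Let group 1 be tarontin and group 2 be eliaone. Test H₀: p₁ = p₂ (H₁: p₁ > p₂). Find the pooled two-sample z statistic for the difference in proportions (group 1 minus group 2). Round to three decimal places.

z = 3.197

p̂₁ = 147/342 ≈ 0.429825, p̂₂ = 295/888 ≈ 0.332207.
Pooled p̂ = (147+295)/(342+888) = 442/1230 = 0.359350.
SE = √(0.230217 × 0.0040501) = 0.030535.
z = (0.429825 − 0.332207)/0.030535 = 0.097618/0.030535 = 3.197.
p-value = P(Z > 3.197) ≈ 0.0007.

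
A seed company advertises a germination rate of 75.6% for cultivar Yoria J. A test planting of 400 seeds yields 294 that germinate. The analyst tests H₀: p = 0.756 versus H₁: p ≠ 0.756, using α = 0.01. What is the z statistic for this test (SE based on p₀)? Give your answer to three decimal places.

z = -0.978

p̂ = 294/400 ≈ 0.73500.
Standard error under H₀: √(0.756×0.244/400) = 0.02147.
z = (0.73500 − 0.756)/0.02147 = -0.02100/0.02147 = -0.978.
Two-sided p-value ≈ 2·Φ(−0.978) = 0.3281. With α = 0.01, fail to reject H₀.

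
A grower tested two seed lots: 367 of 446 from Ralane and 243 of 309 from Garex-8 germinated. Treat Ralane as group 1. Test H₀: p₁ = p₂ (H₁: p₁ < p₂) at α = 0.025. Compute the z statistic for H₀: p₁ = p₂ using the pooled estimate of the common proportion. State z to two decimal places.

z = 1.25

p̂₁ = 367/446 = 0.8229, p̂₂ = 243/309 = 0.7864.
Pooled p̂ = (367+243)/(446+309) = 610/755 = 0.8079.
SE = √(0.155169 × 0.0054784) = 0.0292.
z = (0.8229 − 0.7864)/0.0292 = 0.0365/0.0292 = 1.25.
p-value = P(Z < 1.251) ≈ 0.8945; since p > α = 0.025, fail to reject H₀.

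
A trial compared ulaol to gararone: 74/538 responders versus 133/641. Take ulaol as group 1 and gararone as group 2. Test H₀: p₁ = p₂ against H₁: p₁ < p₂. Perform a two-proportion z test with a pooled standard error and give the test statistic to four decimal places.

p̂₁ = 74/538 ≈ 0.1375465, p̂₂ = 133/641 ≈ 0.2074883.
Pooled p̂ = (74+133)/(538+641) = 207/1179 = 0.1755725.
SE = √(p̂(1−p̂)(1/n₁+1/n₂)) = √(0.1755725·0.8244275·0.0034188) = √(0.00049486) = 0.0222455.
z = (0.1375465 − 0.2074883)/0.0222455 = -0.0699418/0.0222455 = -3.1441.
p-value = P(Z < -3.144) ≈ 0.0008.

z = -3.1441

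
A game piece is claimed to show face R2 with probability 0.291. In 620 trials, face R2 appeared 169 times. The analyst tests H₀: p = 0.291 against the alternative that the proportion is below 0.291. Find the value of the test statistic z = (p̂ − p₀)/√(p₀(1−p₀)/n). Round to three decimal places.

z = -1.010

p̂ = 169/620 ≈ 0.27258.
Standard error under H₀: √(0.291×0.709/620) = 0.01824.
z = (0.27258 − 0.291)/0.01824 = -0.01842/0.01824 = -1.010.
p-value = P(Z < -1.010) ≈ 0.1563.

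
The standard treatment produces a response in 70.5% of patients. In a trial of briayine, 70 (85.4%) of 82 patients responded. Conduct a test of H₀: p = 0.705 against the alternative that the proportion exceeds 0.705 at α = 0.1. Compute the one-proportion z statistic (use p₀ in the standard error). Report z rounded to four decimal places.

z = 2.9518

p̂ = 70/82 ≈ 0.8536585.
Standard error under H₀: √(0.705×0.295/82) = 0.0503615.
z = (0.8536585 − 0.705)/0.0503615 = 0.1486585/0.0503615 = 2.9518.
p-value = P(Z > 2.952) ≈ 0.0016, so at α = 0.1 we reject H₀.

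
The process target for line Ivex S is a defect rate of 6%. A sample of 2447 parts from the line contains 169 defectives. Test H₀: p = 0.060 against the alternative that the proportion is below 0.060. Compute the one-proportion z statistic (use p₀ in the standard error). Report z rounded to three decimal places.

z = 1.888

p̂ = 169/2447 = 0.06906.
Under H₀, SE = √(0.06·0.94/2447) = √(2.30486e-05) = 0.00480.
z = (0.06906 − 0.06)/0.00480 = 0.00906/0.00480 = 1.888.
p-value = P(Z < 1.888) ≈ 0.9705.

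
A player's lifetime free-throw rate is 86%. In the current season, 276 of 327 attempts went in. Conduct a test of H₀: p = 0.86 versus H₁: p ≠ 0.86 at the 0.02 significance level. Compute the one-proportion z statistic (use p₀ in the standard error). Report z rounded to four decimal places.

z = -0.8319

p̂ = 276/327 ≈ 0.844037.
Standard error under H₀: √(0.86×0.14/327) = 0.019188.
z = (0.844037 − 0.86)/0.019188 = -0.015963/0.019188 = -0.8319.
Two-sided p-value ≈ 2·Φ(−0.832) = 0.4055, so at α = 0.02 we fail to reject H₀.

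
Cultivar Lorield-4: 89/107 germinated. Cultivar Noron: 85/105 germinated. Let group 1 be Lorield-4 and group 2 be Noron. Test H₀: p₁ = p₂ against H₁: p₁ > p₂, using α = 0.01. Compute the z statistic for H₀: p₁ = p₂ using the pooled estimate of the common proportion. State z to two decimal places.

p̂₁ = 89/107 ≈ 0.8318, p̂₂ = 85/105 ≈ 0.8095.
Pooled p̂ = (89+85)/(107+105) = 174/212 = 0.8208.
SE = √(p̂(1−p̂)(1/n₁+1/n₂)) = √(0.8208·0.1792·0.0188696) = √(0.00277603) = 0.0527.
z = (0.8318 − 0.8095)/0.0527 = 0.0223/0.0527 = 0.42.
p-value = P(Z > 0.422) ≈ 0.3364; since p > α = 0.01, fail to reject H₀.

z = 0.42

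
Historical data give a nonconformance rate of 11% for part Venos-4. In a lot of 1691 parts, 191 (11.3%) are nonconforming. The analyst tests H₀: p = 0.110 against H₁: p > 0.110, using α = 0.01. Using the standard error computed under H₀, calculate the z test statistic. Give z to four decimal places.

z = 0.3878

p̂ = 191/1691 = 0.112951.
Under H₀, SE = √(0.11·0.89/1691) = √(5.78947e-05) = 0.007609.
z = (0.112951 − 0.11)/0.007609 = 0.002951/0.007609 = 0.3878.
p-value = P(Z > 0.388) ≈ 0.3491, so at α = 0.01 we fail to reject H₀.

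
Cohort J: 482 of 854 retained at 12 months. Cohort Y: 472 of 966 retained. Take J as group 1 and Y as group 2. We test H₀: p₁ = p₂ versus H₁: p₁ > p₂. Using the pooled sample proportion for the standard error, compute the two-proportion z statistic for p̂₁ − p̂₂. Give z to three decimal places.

z = 3.231

p̂₁ = 482/854 ≈ 0.56440, p̂₂ = 472/966 ≈ 0.48861.
Pooled p̂ = (482+472)/(854+966) = 954/1820 = 0.52418.
SE = √(p̂(1−p̂)(1/n₁+1/n₂)) = √(0.52418·0.47582·0.00220616) = √(0.00055025) = 0.02346.
z = (0.56440 − 0.48861)/0.02346 = 0.07579/0.02346 = 3.231.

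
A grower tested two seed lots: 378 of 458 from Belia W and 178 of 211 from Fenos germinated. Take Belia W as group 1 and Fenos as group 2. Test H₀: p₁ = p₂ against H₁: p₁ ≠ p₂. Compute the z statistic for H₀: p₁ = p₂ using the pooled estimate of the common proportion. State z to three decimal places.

z = -0.586

p̂₁ = 378/458 ≈ 0.82533, p̂₂ = 178/211 ≈ 0.84360.
Pooled p̂ = (378+178)/(458+211) = 556/669 = 0.83109.
SE = √(p̂(1−p̂)(1/n₁+1/n₂)) = √(0.83109·0.16891·0.00692274) = √(0.000971805) = 0.03117.
z = (0.82533 − 0.84360)/0.03117 = -0.01827/0.03117 = -0.586.
p-value = 2·P(Z > 0.586) ≈ 0.5577.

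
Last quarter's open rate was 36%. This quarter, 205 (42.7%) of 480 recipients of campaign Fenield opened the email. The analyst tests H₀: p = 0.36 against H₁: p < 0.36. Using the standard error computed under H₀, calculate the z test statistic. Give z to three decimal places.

z = 3.062

p̂ = 205/480 ≈ 0.42708.
SE = √(p₀(1−p₀)/n) = √(0.2304/480) = 0.02191.
z = (0.42708 − 0.36)/0.02191 = 0.06708/0.02191 = 3.062.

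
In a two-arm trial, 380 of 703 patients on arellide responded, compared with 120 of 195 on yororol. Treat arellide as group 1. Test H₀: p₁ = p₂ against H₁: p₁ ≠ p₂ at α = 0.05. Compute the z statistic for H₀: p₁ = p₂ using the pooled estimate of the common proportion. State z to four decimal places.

z = -1.8615

p̂₁ = 380/703 ≈ 0.540541, p̂₂ = 120/195 ≈ 0.615385.
Pooled p̂ = (380+120)/(703+195) = 500/898 = 0.556793.
SE = √(0.246775 × 0.00655068) = 0.040206.
z = (0.540541 − 0.615385)/0.040206 = -0.074844/0.040206 = -1.8615.
Two-sided p-value ≈ 2·Φ(−1.862) = 0.0627, so at α = 0.05 we fail to reject H₀.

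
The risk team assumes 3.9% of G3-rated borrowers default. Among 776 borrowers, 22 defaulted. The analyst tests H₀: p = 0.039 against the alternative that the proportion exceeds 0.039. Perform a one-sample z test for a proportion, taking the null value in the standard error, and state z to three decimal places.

p̂ = 22/776 ≈ 0.02835.
Standard error under H₀: √(0.039×0.961/776) = 0.00695.
z = (0.02835 − 0.039)/0.00695 = -0.01065/0.00695 = -1.532.
p-value = P(Z > -1.532) ≈ 0.9373.

z = -1.532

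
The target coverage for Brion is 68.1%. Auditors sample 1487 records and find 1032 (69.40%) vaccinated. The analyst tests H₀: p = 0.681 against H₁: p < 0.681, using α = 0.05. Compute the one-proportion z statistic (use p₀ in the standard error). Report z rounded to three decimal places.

z = 1.077

p̂ = 1032/1487 = 0.694015.
Under H₀, SE = √(0.681·0.319/1487) = √(0.000146092) = 0.012087.
z = (0.694015 − 0.681)/0.012087 = 0.013015/0.012087 = 1.077.
p-value = P(Z < 1.077) ≈ 0.8592, so at α = 0.05 we fail to reject H₀.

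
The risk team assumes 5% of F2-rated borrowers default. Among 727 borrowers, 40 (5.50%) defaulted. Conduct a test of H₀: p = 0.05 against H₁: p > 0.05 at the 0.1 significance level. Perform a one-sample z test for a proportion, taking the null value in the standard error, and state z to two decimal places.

z = 0.62

p̂ = 40/727 = 0.0550.
SE = √(p₀(1−p₀)/n) = √(0.0475/727) = 0.0081.
z = (0.0550 − 0.05)/0.0081 = 0.0050/0.0081 = 0.62.
p-value = P(Z > 0.621) ≈ 0.2673. With α = 0.1, fail to reject H₀.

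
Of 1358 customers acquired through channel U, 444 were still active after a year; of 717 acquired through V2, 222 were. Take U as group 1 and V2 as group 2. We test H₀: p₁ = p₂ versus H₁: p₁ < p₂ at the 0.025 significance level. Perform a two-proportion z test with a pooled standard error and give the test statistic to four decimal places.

p̂₁ = 444/1358 = 0.326951, p̂₂ = 222/717 = 0.309623.
Pooled p̂ = (444+222)/(1358+717) = 666/2075 = 0.320964.
SE = √(p̂(1−p̂)(1/n₁+1/n₂)) = √(0.320964·0.679036·0.00213108) = √(0.00046446) = 0.021551.
z = (0.326951 − 0.309623)/0.021551 = 0.017328/0.021551 = 0.8040.
p-value = P(Z < 0.804) ≈ 0.7893. With α = 0.025, fail to reject H₀.

z = 0.8040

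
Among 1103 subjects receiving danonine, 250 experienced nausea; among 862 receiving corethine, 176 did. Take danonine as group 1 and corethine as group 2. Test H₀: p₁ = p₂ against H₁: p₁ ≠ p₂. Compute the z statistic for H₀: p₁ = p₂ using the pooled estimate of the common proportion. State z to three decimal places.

z = 1.200

p̂₁ = 250/1103 ≈ 0.22665, p̂₂ = 176/862 ≈ 0.20418.
Pooled p̂ = (250+176)/(1103+862) = 426/1965 = 0.21679.
SE = √(0.169794 × 0.00206671) = 0.01873.
z = (0.22665 − 0.20418)/0.01873 = 0.02247/0.01873 = 1.200.
Two-sided p-value ≈ 2·Φ(−1.200) = 0.2302.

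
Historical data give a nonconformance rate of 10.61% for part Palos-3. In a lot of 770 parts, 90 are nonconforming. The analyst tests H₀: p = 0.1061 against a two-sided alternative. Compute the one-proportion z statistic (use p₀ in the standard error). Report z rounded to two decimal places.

p̂ = 90/770 = 0.1169.
Standard error under H₀: √(0.1061×0.8939/770) = 0.0111.
z = (0.1169 − 0.1061)/0.0111 = 0.0108/0.0111 = 0.97.
p-value = 2·P(Z > 0.972) ≈ 0.3312.

z = 0.97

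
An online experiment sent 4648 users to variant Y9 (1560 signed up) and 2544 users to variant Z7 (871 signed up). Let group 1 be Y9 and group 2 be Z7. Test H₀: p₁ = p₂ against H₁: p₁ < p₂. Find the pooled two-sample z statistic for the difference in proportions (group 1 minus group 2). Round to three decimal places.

z = -0.578

p̂₁ = 1560/4648 = 0.33563, p̂₂ = 871/2544 = 0.34237.
Pooled p̂ = (1560+871)/(4648+2544) = 2431/7192 = 0.33801.
SE = √(0.223761 × 0.000608228) = 0.01167.
z = (0.33563 − 0.34237)/0.01167 = -0.00674/0.01167 = -0.578.
p-value = P(Z < -0.578) ≈ 0.2815.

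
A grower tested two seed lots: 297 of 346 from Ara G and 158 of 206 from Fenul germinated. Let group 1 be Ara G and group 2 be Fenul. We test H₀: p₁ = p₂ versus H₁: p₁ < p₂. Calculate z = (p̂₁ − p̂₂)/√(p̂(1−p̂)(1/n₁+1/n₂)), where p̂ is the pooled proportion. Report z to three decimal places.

p̂₁ = 297/346 = 0.85838, p̂₂ = 158/206 = 0.76699.
Pooled p̂ = (297+158)/(346+206) = 455/552 = 0.82428.
SE = √(p̂(1−p̂)(1/n₁+1/n₂)) = √(0.82428·0.17572·0.00774454) = √(0.00112176) = 0.03349.
z = (0.85838 − 0.76699)/0.03349 = 0.09139/0.03349 = 2.729.
p-value = P(Z < 2.729) ≈ 0.9968.

z = 2.729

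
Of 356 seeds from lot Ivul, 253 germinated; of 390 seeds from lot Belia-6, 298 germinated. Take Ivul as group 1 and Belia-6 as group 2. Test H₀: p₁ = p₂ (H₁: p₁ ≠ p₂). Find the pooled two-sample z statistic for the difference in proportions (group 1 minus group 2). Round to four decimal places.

z = -1.6588

p̂₁ = 253/356 = 0.7106742, p̂₂ = 298/390 = 0.7641026.
Pooled p̂ = (253+298)/(356+390) = 551/746 = 0.7386059.
SE = √(0.193067 × 0.00537309) = 0.0322082.
z = (0.7106742 − 0.7641026)/0.0322082 = -0.0534284/0.0322082 = -1.6588.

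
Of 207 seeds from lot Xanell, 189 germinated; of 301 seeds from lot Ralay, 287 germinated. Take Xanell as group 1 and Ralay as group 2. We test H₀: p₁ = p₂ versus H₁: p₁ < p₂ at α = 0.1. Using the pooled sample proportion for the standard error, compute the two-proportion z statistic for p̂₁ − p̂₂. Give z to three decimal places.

p̂₁ = 189/207 = 0.91304, p̂₂ = 287/301 = 0.95349.
Pooled p̂ = (189+287)/(207+301) = 476/508 = 0.93701.
SE = √(0.0590241 × 0.00815318) = 0.02194.
z = (0.91304 − 0.95349)/0.02194 = -0.04045/0.02194 = -1.844.
p-value = P(Z < -1.844) ≈ 0.0326, so at α = 0.1 we reject H₀.

z = -1.844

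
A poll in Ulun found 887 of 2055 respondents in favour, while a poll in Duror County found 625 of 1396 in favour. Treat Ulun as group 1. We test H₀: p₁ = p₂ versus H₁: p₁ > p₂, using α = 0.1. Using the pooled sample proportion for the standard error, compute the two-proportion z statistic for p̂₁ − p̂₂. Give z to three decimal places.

z = -0.934

p̂₁ = 887/2055 ≈ 0.43163, p̂₂ = 625/1396 ≈ 0.44771.
Pooled p̂ = (887+625)/(2055+1396) = 1512/3451 = 0.43813.
SE = √(0.246173 × 0.00120295) = 0.01721.
z = (0.43163 − 0.44771)/0.01721 = -0.01608/0.01721 = -0.934.
p-value = P(Z > -0.934) ≈ 0.8249. With α = 0.1, fail to reject H₀.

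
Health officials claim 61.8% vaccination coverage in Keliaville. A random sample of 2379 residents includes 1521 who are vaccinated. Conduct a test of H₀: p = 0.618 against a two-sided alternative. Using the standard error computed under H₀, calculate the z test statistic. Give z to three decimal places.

z = 2.143

p̂ = 1521/2379 = 0.63934.
SE = √(p₀(1−p₀)/n) = √(0.23608/2379) = 0.00996.
z = (0.63934 − 0.618)/0.00996 = 0.02134/0.00996 = 2.143.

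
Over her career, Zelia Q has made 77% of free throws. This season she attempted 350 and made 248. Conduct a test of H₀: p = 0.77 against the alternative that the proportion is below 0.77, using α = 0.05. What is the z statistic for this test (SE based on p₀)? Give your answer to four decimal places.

z = -2.7308

p̂ = 248/350 ≈ 0.7085714.
Standard error under H₀: √(0.77×0.23/350) = 0.0224944.
z = (0.7085714 − 0.77)/0.0224944 = -0.0614286/0.0224944 = -2.7308.
p-value = P(Z < -2.731) ≈ 0.0032. With α = 0.05, reject H₀.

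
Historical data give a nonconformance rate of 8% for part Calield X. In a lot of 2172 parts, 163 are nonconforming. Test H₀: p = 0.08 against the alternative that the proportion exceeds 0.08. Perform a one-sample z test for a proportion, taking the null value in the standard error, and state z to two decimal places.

p̂ = 163/2172 = 0.07505.
Standard error under H₀: √(0.08×0.92/2172) = 0.00582.
z = (0.07505 − 0.08)/0.00582 = -0.00495/0.00582 = -0.85.

z = -0.85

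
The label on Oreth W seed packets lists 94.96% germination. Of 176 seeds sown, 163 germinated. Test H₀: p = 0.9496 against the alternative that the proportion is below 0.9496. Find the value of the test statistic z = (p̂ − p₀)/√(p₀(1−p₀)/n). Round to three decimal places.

z = -1.423

p̂ = 163/176 = 0.92614.
Under H₀, SE = √(0.9496·0.0504/176) = √(0.000271931) = 0.01649.
z = (0.92614 − 0.9496)/0.01649 = -0.02346/0.01649 = -1.423.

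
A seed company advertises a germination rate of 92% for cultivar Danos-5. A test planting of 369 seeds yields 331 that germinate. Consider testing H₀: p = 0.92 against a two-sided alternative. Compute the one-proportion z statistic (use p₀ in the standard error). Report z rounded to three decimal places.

p̂ = 331/369 ≈ 0.89702.
Under H₀, SE = √(0.92·0.08/369) = √(0.000199458) = 0.01412.
z = (0.89702 − 0.92)/0.01412 = -0.02298/0.01412 = -1.627.

z = -1.627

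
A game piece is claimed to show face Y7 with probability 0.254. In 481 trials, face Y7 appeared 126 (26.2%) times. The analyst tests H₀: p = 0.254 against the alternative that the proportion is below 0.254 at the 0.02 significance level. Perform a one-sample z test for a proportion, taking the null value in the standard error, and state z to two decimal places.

z = 0.40

p̂ = 126/481 ≈ 0.2620.
Standard error under H₀: √(0.254×0.746/481) = 0.0198.
z = (0.2620 − 0.254)/0.0198 = 0.0080/0.0198 = 0.40.
p-value = P(Z < 0.401) ≈ 0.6557. With α = 0.02, fail to reject H₀.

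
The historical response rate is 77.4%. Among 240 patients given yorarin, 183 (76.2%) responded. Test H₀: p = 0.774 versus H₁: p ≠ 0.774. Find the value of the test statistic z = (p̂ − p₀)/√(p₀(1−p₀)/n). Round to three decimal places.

p̂ = 183/240 = 0.76250.
Under H₀, SE = √(0.774·0.226/240) = √(0.00072885) = 0.02700.
z = (0.76250 − 0.774)/0.02700 = -0.01150/0.02700 = -0.426.
Two-sided p-value ≈ 2·Φ(−0.426) = 0.6701.

z = -0.426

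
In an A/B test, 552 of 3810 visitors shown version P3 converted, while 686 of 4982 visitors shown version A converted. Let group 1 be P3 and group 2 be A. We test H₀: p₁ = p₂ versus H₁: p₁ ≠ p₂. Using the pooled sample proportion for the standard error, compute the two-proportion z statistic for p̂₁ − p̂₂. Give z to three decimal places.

p̂₁ = 552/3810 = 0.144882, p̂₂ = 686/4982 = 0.137696.
Pooled p̂ = (552+686)/(3810+4982) = 1238/8792 = 0.140810.
SE = √(0.120982 × 0.00046319) = 0.007486.
z = (0.144882 − 0.137696)/0.007486 = 0.007186/0.007486 = 0.960.
Two-sided p-value ≈ 2·Φ(−0.960) = 0.3371.

z = 0.960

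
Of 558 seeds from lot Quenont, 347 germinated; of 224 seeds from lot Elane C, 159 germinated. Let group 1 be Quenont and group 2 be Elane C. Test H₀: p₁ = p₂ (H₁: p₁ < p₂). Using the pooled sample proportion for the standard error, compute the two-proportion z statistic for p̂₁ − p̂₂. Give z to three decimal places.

z = -2.327

p̂₁ = 347/558 ≈ 0.62186, p̂₂ = 159/224 ≈ 0.70982.
Pooled p̂ = (347+159)/(558+224) = 506/782 = 0.64706.
SE = √(p̂(1−p̂)(1/n₁+1/n₂)) = √(0.64706·0.35294·0.0062564) = √(0.0014288) = 0.03780.
z = (0.62186 − 0.70982)/0.03780 = -0.08796/0.03780 = -2.327.
p-value = P(Z < -2.327) ≈ 0.0100.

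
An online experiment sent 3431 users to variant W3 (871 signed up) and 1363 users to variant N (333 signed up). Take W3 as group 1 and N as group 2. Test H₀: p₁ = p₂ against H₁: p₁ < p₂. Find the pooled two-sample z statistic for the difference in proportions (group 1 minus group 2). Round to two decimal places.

p̂₁ = 871/3431 = 0.2539, p̂₂ = 333/1363 = 0.2443.
Pooled p̂ = (871+333)/(3431+1363) = 1204/4794 = 0.2511.
SE = √(p̂(1−p̂)(1/n₁+1/n₂)) = √(0.2511·0.7489·0.00102514) = √(0.0001928) = 0.0139.
z = (0.2539 − 0.2443)/0.0139 = 0.0096/0.0139 = 0.69.
p-value = P(Z < 0.688) ≈ 0.7542.

z = 0.69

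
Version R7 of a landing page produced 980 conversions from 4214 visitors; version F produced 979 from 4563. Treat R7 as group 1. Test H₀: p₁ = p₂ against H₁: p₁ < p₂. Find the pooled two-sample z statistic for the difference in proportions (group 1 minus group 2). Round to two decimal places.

p̂₁ = 980/4214 ≈ 0.2326, p̂₂ = 979/4563 ≈ 0.2146.
Pooled p̂ = (980+979)/(4214+4563) = 1959/8777 = 0.2232.
SE = √(0.17338 × 0.000456458) = 0.0089.
z = (0.2326 − 0.2146)/0.0089 = 0.0180/0.0089 = 2.02.
p-value = P(Z < 2.024) ≈ 0.9785.

z = 2.02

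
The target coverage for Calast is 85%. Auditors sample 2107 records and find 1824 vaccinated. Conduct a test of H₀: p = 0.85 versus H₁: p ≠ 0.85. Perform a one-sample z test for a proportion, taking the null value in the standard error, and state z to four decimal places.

p̂ = 1824/2107 = 0.8656858.
Standard error under H₀: √(0.85×0.15/2107) = 0.0077790.
z = (0.8656858 − 0.85)/0.0077790 = 0.0156858/0.0077790 = 2.0164.

z = 2.0164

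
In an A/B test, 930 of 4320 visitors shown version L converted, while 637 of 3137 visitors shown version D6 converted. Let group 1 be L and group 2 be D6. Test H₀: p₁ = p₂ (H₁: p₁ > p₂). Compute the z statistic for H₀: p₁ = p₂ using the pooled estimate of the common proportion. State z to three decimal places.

z = 1.278

p̂₁ = 930/4320 = 0.21528, p̂₂ = 637/3137 = 0.20306.
Pooled p̂ = (930+637)/(4320+3137) = 1567/7457 = 0.21014.
SE = √(0.16598 × 0.000550257) = 0.00956.
z = (0.21528 − 0.20306)/0.00956 = 0.01222/0.00956 = 1.278.
p-value = P(Z > 1.278) ≈ 0.1006.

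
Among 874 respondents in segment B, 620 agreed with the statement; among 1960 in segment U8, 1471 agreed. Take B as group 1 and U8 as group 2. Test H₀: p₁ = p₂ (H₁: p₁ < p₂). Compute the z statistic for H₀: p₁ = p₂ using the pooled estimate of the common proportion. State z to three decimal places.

z = -2.299

p̂₁ = 620/874 = 0.70938, p̂₂ = 1471/1960 = 0.75051.
Pooled p̂ = (620+1471)/(874+1960) = 2091/2834 = 0.73783.
SE = √(0.193439 × 0.00165437) = 0.01789.
z = (0.70938 − 0.75051)/0.01789 = -0.04113/0.01789 = -2.299.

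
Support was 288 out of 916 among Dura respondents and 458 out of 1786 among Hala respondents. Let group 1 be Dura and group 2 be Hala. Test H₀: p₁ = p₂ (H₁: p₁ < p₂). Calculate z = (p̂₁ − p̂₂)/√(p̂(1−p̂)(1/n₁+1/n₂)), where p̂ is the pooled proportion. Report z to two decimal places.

z = 3.19

p̂₁ = 288/916 = 0.3144, p̂₂ = 458/1786 = 0.2564.
Pooled p̂ = (288+458)/(916+1786) = 746/2702 = 0.2761.
SE = √(p̂(1−p̂)(1/n₁+1/n₂)) = √(0.2761·0.7239·0.00165161) = √(0.0003301) = 0.0182.
z = (0.3144 − 0.2564)/0.0182 = 0.0580/0.0182 = 3.19.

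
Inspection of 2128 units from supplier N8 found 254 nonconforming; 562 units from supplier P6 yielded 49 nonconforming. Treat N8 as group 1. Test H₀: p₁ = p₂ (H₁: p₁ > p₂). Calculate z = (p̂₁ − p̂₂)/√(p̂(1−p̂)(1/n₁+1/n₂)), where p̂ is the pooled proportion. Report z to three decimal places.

z = 2.146

p̂₁ = 254/2128 ≈ 0.11936, p̂₂ = 49/562 ≈ 0.08719.
Pooled p̂ = (254+49)/(2128+562) = 303/2690 = 0.11264.
SE = √(0.0999518 × 0.00224928) = 0.01499.
z = (0.11936 − 0.08719)/0.01499 = 0.03217/0.01499 = 2.146.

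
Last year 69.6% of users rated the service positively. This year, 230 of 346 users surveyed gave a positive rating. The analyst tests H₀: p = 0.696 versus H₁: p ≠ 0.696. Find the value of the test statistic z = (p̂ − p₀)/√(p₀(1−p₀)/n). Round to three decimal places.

z = -1.264

p̂ = 230/346 = 0.66474.
Standard error under H₀: √(0.696×0.304/346) = 0.02473.
z = (0.66474 − 0.696)/0.02473 = -0.03126/0.02473 = -1.264.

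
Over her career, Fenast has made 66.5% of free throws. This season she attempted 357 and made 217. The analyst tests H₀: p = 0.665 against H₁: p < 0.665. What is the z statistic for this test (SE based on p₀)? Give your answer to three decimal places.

p̂ = 217/357 = 0.60784.
SE = √(p₀(1−p₀)/n) = √(0.22278/357) = 0.02498.
z = (0.60784 − 0.665)/0.02498 = -0.05716/0.02498 = -2.288.

z = -2.288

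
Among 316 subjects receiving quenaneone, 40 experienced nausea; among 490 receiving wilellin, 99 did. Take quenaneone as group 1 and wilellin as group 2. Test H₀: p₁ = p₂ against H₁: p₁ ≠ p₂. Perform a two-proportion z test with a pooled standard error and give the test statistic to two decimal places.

z = -2.77

p̂₁ = 40/316 = 0.12658, p̂₂ = 99/490 = 0.20204.
Pooled p̂ = (40+99)/(316+490) = 139/806 = 0.17246.
SE = √(0.142715 × 0.00520537) = 0.02726.
z = (0.12658 − 0.20204)/0.02726 = -0.07546/0.02726 = -2.77.
Two-sided p-value ≈ 2·Φ(−2.769) = 0.0056.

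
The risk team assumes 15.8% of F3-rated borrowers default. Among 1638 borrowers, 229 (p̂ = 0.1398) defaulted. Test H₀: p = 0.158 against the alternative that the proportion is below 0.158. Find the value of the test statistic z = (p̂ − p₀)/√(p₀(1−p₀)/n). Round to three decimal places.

z = -2.019

p̂ = 229/1638 = 0.139805.
Under H₀, SE = √(0.158·0.842/1638) = √(8.12186e-05) = 0.009012.
z = (0.139805 − 0.158)/0.009012 = -0.018195/0.009012 = -2.019.
p-value = P(Z < -2.019) ≈ 0.0217.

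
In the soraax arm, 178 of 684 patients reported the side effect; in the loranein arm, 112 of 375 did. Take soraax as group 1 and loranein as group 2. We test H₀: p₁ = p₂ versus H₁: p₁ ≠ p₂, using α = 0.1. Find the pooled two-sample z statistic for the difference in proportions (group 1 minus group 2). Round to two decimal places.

p̂₁ = 178/684 ≈ 0.2602, p̂₂ = 112/375 ≈ 0.2987.
Pooled p̂ = (178+112)/(684+375) = 290/1059 = 0.2738.
SE = √(p̂(1−p̂)(1/n₁+1/n₂)) = √(0.2738·0.7262·0.00412865) = √(0.000820996) = 0.0287.
z = (0.2602 − 0.2987)/0.0287 = -0.0385/0.0287 = -1.34.
p-value = 2·P(Z > 1.341) ≈ 0.1798; since p > α = 0.1, fail to reject H₀.

z = -1.34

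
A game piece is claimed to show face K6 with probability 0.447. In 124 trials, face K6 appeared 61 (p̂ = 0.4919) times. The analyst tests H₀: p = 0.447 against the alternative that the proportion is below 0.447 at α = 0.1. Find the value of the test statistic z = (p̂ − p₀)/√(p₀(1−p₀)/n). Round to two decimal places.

p̂ = 61/124 ≈ 0.4919.
SE = √(p₀(1−p₀)/n) = √(0.24719/124) = 0.0446.
z = (0.4919 − 0.447)/0.0446 = 0.0449/0.0446 = 1.01.
p-value = P(Z < 1.006) ≈ 0.8429, so at α = 0.1 we fail to reject H₀.

z = 1.01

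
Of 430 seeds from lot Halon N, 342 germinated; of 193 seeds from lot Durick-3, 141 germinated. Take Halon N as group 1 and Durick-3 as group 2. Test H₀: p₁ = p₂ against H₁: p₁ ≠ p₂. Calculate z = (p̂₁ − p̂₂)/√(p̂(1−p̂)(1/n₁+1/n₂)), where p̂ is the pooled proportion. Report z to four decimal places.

z = 1.7912

p̂₁ = 342/430 ≈ 0.7953488, p̂₂ = 141/193 ≈ 0.7305699.
Pooled p̂ = (342+141)/(430+193) = 483/623 = 0.7752809.
SE = √(0.17422 × 0.00750693) = 0.0361644.
z = (0.7953488 − 0.7305699)/0.0361644 = 0.0647789/0.0361644 = 1.7912.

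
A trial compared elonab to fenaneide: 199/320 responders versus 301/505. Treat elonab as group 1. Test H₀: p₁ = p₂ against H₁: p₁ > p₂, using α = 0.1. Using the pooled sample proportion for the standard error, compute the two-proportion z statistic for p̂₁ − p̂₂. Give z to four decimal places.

z = 0.7400

p̂₁ = 199/320 ≈ 0.621875, p̂₂ = 301/505 ≈ 0.596040.
Pooled p̂ = (199+301)/(320+505) = 500/825 = 0.606061.
SE = √(0.238751 × 0.0051052) = 0.034912.
z = (0.621875 − 0.596040)/0.034912 = 0.025835/0.034912 = 0.7400.
p-value = P(Z > 0.740) ≈ 0.2296. With α = 0.1, fail to reject H₀.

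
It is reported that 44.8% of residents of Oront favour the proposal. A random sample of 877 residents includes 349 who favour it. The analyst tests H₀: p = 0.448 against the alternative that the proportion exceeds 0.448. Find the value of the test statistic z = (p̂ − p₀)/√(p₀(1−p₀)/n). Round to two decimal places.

p̂ = 349/877 ≈ 0.3979.
Under H₀, SE = √(0.448·0.552/877) = √(0.000281979) = 0.0168.
z = (0.3979 − 0.448)/0.0168 = -0.0501/0.0168 = -2.98.
p-value = P(Z > -2.981) ≈ 0.9986.

z = -2.98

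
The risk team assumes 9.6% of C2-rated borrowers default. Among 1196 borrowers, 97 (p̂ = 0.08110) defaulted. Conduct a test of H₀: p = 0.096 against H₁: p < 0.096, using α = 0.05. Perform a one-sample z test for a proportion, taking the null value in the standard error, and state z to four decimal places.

p̂ = 97/1196 ≈ 0.0811037.
Standard error under H₀: √(0.096×0.904/1196) = 0.0085183.
z = (0.0811037 − 0.096)/0.0085183 = -0.0148963/0.0085183 = -1.7487.
p-value = P(Z < -1.749) ≈ 0.0402, so at α = 0.05 we reject H₀.

z = -1.7487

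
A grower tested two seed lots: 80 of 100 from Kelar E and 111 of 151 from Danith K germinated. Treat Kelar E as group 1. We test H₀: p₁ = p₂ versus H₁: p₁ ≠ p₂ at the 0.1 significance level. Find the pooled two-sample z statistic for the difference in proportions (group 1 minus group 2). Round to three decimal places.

p̂₁ = 80/100 = 0.80000, p̂₂ = 111/151 = 0.73510.
Pooled p̂ = (80+111)/(100+151) = 191/251 = 0.76096.
SE = √(p̂(1−p̂)(1/n₁+1/n₂)) = √(0.76096·0.23904·0.0166225) = √(0.00302367) = 0.05499.
z = (0.80000 − 0.73510)/0.05499 = 0.06490/0.05499 = 1.180.
Two-sided p-value ≈ 2·Φ(−1.180) = 0.2379; since p > α = 0.1, fail to reject H₀.

z = 1.180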